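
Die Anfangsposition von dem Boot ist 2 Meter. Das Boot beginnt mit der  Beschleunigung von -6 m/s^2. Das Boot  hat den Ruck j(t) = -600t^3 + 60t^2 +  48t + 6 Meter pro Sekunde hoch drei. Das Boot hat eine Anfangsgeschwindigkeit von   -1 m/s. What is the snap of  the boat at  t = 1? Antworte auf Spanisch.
Debemos derivar nuestra ecuación de la sacudida j(t) = -600·t^3 + 60·t^2 + 48·t + 6 1 vez. La derivada de la sacudida da el snap: s(t) = -1800·t^2 + 120·t + 48. Usando s(t) = -1800·t^2 + 120·t + 48 y sustituyendo t = 1, encontramos s = -1632.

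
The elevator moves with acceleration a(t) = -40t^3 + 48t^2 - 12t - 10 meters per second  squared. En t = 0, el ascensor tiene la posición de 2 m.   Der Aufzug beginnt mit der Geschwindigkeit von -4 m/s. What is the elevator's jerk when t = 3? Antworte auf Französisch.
En partant de l'accélération a(t) = -40·t^3 + 48·t^2 - 12·t - 10, nous prenons 1 dérivée. La dérivée de l'accélération donne le jerk: j(t) = -120·t^2 + 96·t - 12. En utilisant j(t) = -120·t^2 + 96·t - 12 et en substituant t = 3, nous trouvons j = -804.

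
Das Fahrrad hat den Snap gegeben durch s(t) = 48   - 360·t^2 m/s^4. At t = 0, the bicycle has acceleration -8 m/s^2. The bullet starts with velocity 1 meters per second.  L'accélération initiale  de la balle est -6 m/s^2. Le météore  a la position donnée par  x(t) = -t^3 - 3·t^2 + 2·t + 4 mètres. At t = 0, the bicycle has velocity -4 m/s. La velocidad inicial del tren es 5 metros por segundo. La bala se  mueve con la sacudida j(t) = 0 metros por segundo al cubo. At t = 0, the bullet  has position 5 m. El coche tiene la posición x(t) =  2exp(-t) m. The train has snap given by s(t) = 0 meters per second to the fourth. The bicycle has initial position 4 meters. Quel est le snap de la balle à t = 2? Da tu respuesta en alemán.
Um dies zu lösen, müssen wir 1 Ableitung unserer Gleichung für den Ruck j(t) = 0 nehmen. Mit d/dt von j(t) finden wir s(t) = 0. Aus der Gleichung für den Snap s(t) = 0, setzen wir t = 2 ein und erhalten s = 0.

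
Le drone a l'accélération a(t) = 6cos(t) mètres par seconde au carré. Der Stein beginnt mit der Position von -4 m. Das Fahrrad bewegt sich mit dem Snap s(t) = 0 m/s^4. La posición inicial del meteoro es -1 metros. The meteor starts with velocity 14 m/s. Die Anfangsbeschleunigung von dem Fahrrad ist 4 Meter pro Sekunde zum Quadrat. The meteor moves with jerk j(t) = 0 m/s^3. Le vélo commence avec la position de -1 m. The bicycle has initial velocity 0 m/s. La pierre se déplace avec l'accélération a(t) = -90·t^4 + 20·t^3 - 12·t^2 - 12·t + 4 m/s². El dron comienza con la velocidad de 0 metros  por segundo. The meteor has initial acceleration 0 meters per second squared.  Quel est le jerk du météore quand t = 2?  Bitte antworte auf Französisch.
En utilisant j(t) = 0 et en substituant t = 2, nous trouvons j = 0.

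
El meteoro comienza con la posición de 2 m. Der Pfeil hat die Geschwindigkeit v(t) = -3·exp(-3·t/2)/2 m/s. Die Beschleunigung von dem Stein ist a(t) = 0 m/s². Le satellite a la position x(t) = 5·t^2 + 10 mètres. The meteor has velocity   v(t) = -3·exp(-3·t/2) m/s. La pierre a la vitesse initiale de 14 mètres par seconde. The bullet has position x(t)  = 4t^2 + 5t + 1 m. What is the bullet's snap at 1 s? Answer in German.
Um dies zu lösen, müssen wir 4 Ableitungen unserer Gleichung für die Position x(t) = 4·t^2 + 5·t + 1 nehmen. Mit d/dt von x(t) finden wir v(t) = 8·t + 5. Durch Ableiten von der Geschwindigkeit erhalten wir die Beschleunigung: a(t) = 8. Die Ableitung von der Beschleunigung ergibt den Ruck: j(t) = 0. Durch Ableiten von dem Ruck erhalten wir den Snap: s(t) = 0. Wir haben den Snap s(t) = 0. Durch Einsetzen von t = 1: s(1) = 0.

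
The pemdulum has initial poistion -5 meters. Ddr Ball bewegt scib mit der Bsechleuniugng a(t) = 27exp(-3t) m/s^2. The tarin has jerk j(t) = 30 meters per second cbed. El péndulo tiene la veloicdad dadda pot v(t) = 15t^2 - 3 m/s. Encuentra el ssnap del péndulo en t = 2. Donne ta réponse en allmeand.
Ausgehend von der Geschwindigkeit v(t) = 15·t^2 - 3, nehmen wir 3 Ableitungen. Durch Ableiten von der Geschwindigkeit erhalten wir die Beschleunigung: a(t) = 30·t. Mit d/dt von a(t) finden wir j(t) = 30. Die Ableitung von dem Ruck ergibt den Snap: s(t) = 0. Mit s(t) = 0 und Einsetzen von t = 2, finden wir s = 0.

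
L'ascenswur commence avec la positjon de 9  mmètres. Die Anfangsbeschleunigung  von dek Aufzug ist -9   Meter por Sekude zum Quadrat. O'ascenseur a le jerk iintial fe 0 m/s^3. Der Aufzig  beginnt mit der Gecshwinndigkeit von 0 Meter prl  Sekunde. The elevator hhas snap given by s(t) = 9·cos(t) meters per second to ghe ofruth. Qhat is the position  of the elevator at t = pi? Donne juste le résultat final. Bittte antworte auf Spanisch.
La posición en t = pi es x = -9.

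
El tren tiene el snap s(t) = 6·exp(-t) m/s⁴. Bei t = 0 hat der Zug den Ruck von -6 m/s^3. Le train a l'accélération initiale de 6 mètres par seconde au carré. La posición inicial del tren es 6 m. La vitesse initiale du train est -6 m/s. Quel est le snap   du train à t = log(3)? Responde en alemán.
Wir haben den Snap s(t) = 6·exp(-t). Durch Einsetzen von t = log(3): s(log(3)) = 2.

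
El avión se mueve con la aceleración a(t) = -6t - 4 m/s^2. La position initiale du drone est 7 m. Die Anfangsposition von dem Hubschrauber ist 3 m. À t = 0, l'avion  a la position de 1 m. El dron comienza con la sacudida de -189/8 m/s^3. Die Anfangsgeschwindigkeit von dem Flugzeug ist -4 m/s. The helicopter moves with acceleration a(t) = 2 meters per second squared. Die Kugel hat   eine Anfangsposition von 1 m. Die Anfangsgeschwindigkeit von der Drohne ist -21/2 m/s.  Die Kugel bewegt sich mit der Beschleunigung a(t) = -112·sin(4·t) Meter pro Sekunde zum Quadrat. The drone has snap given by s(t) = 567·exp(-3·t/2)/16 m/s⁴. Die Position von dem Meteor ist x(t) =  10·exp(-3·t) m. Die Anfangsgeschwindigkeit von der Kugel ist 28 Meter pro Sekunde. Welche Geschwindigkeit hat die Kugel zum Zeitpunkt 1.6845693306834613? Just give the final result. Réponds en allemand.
v(1.6845693306834613) = 25.1501764362103.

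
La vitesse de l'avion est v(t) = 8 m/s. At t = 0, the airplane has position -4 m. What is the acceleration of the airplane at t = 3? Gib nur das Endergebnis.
The answer is 0.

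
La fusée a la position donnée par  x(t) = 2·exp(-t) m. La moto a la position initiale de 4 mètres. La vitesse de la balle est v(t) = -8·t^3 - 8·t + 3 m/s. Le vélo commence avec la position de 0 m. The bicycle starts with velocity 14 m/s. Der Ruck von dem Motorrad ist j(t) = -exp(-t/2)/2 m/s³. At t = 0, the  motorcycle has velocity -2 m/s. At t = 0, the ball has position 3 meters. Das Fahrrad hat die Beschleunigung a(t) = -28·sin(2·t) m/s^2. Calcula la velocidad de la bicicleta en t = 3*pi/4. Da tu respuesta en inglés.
To find the answer, we compute 1 integral of a(t) = -28·sin(2·t). The antiderivative of acceleration, with v(0) = 14, gives velocity: v(t) = 14·cos(2·t). Using v(t) = 14·cos(2·t) and substituting t = 3*pi/4, we find v = 0.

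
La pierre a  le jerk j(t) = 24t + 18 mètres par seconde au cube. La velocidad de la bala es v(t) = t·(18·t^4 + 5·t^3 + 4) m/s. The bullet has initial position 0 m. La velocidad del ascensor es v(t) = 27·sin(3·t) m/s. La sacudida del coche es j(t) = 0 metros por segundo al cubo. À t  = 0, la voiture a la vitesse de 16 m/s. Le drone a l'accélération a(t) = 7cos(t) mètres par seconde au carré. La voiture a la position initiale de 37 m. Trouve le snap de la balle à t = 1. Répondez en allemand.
Um dies zu lösen, müssen wir 3 Ableitungen unserer Gleichung für die Geschwindigkeit v(t) = t·(18·t^4 + 5·t^3 + 4) nehmen. Durch Ableiten von der Geschwindigkeit erhalten wir die Beschleunigung: a(t) = 18·t^4 + 5·t^3 + t·(72·t^3 + 15·t^2) + 4. Durch Ableiten von der Beschleunigung erhalten wir den Ruck: j(t) = 144·t^3 + 30·t^2 + t·(216·t^2 + 30·t). Mit d/dt von j(t) finden wir s(t) = 648·t^2 + t·(432·t + 30) + 90·t. Mit s(t) = 648·t^2 + t·(432·t + 30) + 90·t und Einsetzen von t = 1, finden wir s = 1200.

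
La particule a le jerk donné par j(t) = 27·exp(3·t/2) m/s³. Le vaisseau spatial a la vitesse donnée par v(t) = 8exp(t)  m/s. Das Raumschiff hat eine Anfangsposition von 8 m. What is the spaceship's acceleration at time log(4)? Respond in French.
Pour résoudre ceci, nous devons prendre 1 dérivée de notre équation de la vitesse v(t) = 8·exp(t). En dérivant la vitesse, nous obtenons l'accélération: a(t) = 8·exp(t). De l'équation de l'accélération a(t) = 8·exp(t), nous substituons t = log(4) pour obtenir a = 32.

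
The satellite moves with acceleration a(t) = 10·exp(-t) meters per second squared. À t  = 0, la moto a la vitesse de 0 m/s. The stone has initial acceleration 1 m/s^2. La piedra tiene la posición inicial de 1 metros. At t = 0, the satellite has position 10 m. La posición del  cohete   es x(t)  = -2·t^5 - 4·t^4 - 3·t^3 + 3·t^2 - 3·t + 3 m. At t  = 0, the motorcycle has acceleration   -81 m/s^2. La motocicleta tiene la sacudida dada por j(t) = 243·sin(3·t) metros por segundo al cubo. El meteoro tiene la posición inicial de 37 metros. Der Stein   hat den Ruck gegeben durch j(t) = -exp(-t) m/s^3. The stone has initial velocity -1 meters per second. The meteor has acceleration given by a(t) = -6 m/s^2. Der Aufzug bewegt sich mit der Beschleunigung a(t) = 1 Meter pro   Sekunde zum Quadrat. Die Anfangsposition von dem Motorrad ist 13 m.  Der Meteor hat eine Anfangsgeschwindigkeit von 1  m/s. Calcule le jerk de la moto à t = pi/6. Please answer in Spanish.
De la ecuación de la sacudida j(t) = 243·sin(3·t), sustituimos t = pi/6 para obtener j = 243.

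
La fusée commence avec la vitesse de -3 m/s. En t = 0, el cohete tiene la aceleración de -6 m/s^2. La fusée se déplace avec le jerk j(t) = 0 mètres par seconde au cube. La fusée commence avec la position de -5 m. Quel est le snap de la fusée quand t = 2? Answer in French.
Nous devons dériver notre équation du jerk j(t) = 0 1 fois. En prenant d/dt de j(t), nous trouvons s(t) = 0. De l'équation du snap s(t) = 0, nous substituons t = 2 pour obtenir s = 0.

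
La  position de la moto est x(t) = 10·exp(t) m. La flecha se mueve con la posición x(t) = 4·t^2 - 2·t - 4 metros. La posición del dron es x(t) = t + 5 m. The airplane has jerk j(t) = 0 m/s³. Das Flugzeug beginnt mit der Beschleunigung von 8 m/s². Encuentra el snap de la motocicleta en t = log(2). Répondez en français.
Pour résoudre ceci, nous devons prendre 4 dérivées de notre équation de la position x(t) = 10·exp(t). En dérivant la position, nous obtenons la vitesse: v(t) = 10·exp(t). En dérivant la vitesse, nous obtenons l'accélération: a(t) = 10·exp(t). La dérivée de l'accélération donne le jerk: j(t) = 10·exp(t). La dérivée du jerk donne le snap: s(t) = 10·exp(t). En utilisant s(t) = 10·exp(t) et en substituant t = log(2), nous trouvons s = 20.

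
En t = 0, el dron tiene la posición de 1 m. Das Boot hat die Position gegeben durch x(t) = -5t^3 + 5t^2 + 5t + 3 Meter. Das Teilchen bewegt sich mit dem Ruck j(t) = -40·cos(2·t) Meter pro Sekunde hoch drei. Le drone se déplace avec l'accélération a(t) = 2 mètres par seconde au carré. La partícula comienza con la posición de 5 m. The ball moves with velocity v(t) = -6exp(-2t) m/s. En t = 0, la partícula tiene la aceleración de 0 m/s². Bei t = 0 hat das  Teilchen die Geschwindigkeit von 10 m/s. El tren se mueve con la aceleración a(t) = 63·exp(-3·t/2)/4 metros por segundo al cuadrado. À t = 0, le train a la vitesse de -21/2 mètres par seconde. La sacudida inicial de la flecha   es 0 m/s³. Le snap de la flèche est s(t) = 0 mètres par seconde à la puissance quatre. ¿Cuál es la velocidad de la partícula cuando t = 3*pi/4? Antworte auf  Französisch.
Nous devons intégrer notre équation du jerk j(t) = -40·cos(2·t) 2 fois. En prenant ∫j(t)dt et en appliquant a(0) = 0, nous trouvons a(t) = -20·sin(2·t). La primitive de l'accélération, avec v(0) = 10, donne la vitesse: v(t) = 10·cos(2·t). Nous avons la vitesse v(t) = 10·cos(2·t). En substituant t = 3*pi/4: v(3*pi/4) = 0.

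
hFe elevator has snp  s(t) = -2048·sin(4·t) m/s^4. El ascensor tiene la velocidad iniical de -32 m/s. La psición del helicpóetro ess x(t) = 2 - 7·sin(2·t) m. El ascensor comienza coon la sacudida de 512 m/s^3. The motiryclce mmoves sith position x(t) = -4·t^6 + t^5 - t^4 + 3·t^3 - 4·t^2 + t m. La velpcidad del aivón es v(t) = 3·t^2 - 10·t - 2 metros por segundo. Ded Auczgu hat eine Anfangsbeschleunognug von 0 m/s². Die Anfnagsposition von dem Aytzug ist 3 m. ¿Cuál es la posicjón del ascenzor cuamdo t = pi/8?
Necesitamos integrar nuestra ecuación del snap s(t) = -2048·sin(4·t) 4 veces. Integrando el snap y usando la condición inicial j(0) = 512, obtenemos j(t) = 512·cos(4·t). Integrando la sacudida y usando la condición inicial a(0) = 0, obtenemos a(t) = 128·sin(4·t). Tomando ∫a(t)dt y aplicando v(0) = -32, encontramos v(t) = -32·cos(4·t). La antiderivada de la velocidad es la posición. Usando x(0) = 3, obtenemos x(t) = 3 - 8·sin(4·t). Tenemos la posición x(t) = 3 - 8·sin(4·t). Sustituyendo t = pi/8: x(pi/8) = -5.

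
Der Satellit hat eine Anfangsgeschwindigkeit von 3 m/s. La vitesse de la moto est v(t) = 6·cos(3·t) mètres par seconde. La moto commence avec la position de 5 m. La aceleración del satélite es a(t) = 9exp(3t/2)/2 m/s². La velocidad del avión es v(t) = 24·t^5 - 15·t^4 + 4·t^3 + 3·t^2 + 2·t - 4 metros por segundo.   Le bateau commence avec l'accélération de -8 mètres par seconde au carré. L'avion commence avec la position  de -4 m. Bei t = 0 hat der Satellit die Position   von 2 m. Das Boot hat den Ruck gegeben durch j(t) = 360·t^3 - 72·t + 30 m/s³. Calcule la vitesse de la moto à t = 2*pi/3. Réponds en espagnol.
De la ecuación de la velocidad v(t) = 6·cos(3·t), sustituimos t = 2*pi/3 para obtener v = 6.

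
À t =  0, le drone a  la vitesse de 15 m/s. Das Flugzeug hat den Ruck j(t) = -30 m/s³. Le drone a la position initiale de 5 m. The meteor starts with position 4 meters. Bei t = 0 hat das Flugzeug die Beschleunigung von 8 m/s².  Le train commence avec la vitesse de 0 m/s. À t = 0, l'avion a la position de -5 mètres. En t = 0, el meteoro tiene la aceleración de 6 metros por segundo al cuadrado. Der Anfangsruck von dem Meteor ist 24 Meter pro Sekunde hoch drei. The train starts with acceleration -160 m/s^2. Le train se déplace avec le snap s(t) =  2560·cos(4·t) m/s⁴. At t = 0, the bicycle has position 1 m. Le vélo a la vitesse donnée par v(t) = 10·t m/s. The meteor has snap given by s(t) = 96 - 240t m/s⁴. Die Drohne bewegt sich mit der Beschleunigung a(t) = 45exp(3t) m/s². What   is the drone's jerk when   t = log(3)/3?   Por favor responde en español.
Debemos derivar nuestra ecuación de la aceleración a(t) = 45·exp(3·t) 1 vez. Derivando la aceleración, obtenemos la sacudida: j(t) = 135·exp(3·t). Usando j(t) = 135·exp(3·t) y sustituyendo t = log(3)/3, encontramos j = 405.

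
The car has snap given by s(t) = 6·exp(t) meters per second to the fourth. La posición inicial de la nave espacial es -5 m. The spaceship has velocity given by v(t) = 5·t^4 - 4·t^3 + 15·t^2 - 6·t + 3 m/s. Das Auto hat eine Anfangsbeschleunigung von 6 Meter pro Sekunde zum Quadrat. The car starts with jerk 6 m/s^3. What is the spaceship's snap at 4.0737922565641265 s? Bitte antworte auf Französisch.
Pour résoudre ceci, nous devons prendre 3 dérivées de notre équation de la vitesse v(t) = 5·t^4 - 4·t^3 + 15·t^2 - 6·t + 3. En prenant d/dt de v(t), nous trouvons a(t) = 20·t^3 - 12·t^2 + 30·t - 6. La dérivée de l'accélération donne le jerk: j(t) = 60·t^2 - 24·t + 30. La dérivée du jerk donne le snap: s(t) = 120·t - 24. Nous avons le snap s(t) = 120·t - 24. En substituant t = 4.0737922565641265: s(4.0737922565641265) = 464.855070787695.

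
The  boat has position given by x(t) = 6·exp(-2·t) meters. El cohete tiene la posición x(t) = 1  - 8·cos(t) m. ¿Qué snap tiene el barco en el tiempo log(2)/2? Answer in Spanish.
Debemos derivar nuestra ecuación de la posición x(t) = 6·exp(-2·t) 4 veces. Derivando la posición, obtenemos la velocidad: v(t) = -12·exp(-2·t). Tomando d/dt de v(t), encontramos a(t) = 24·exp(-2·t). Derivando la aceleración, obtenemos la sacudida: j(t) = -48·exp(-2·t). Tomando d/dt de j(t), encontramos s(t) = 96·exp(-2·t). Tenemos el snap s(t) = 96·exp(-2·t). Sustituyendo t = log(2)/2: s(log(2)/2) = 48.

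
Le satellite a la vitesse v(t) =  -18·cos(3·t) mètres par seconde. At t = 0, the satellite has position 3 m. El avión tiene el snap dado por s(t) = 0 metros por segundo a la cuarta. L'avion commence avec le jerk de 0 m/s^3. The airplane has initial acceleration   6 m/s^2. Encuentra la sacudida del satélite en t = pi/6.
Debemos derivar nuestra ecuación de la velocidad v(t) = -18·cos(3·t) 2 veces. La derivada de la velocidad da la aceleración: a(t) = 54·sin(3·t). Tomando d/dt de a(t), encontramos j(t) = 162·cos(3·t). De la ecuación de la sacudida j(t) = 162·cos(3·t), sustituimos t = pi/6 para obtener j = 0.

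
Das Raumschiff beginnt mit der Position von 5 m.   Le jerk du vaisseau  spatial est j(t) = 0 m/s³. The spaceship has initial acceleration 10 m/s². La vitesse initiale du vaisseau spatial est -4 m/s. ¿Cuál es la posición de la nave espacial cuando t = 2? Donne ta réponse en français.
Pour résoudre ceci, nous devons prendre 3 primitives de notre équation du jerk j(t) = 0. La primitive du jerk est l'accélération. En utilisant a(0) = 10, nous obtenons a(t) = 10. En prenant ∫a(t)dt et en appliquant v(0) = -4, nous trouvons v(t) = 10·t - 4. En intégrant la vitesse et en utilisant la condition initiale x(0) = 5, nous obtenons x(t) = 5·t^2 - 4·t + 5. En utilisant x(t) = 5·t^2 - 4·t + 5 et en substituant t = 2, nous trouvons x = 17.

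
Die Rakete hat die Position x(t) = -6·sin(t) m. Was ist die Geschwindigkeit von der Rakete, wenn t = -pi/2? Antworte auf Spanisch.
Para resolver esto, necesitamos tomar 1 derivada de nuestra ecuación de la posición x(t) = -6·sin(t). Tomando d/dt de x(t), encontramos v(t) = -6·cos(t). Tenemos la velocidad v(t) = -6·cos(t). Sustituyendo t = -pi/2: v(-pi/2) = 0.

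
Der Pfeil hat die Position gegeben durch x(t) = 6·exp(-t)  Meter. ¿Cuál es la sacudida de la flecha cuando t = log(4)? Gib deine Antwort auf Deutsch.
Wir müssen unsere Gleichung für die Position x(t) = 6·exp(-t) 3-mal ableiten. Die Ableitung von der Position ergibt die Geschwindigkeit: v(t) = -6·exp(-t). Die Ableitung von der Geschwindigkeit ergibt die Beschleunigung: a(t) = 6·exp(-t). Durch Ableiten von der Beschleunigung erhalten wir den Ruck: j(t) = -6·exp(-t). Wir haben den Ruck j(t) = -6·exp(-t). Durch Einsetzen von t = log(4): j(log(4)) = -3/2.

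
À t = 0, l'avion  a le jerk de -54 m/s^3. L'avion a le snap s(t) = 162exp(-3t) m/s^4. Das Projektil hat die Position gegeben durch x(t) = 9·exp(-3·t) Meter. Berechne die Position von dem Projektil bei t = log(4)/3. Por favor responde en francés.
En utilisant x(t) = 9·exp(-3·t) et en substituant t = log(4)/3, nous trouvons x = 9/4.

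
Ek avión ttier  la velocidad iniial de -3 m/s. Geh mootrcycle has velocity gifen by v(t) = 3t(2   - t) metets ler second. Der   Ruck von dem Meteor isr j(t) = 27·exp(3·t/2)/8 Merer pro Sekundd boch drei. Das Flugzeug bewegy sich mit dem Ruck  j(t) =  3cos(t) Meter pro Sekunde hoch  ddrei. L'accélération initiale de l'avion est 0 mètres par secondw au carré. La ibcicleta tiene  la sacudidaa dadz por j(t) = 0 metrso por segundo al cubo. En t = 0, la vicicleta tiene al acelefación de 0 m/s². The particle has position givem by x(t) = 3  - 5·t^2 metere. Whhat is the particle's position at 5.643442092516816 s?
From the given position equation x(t) = 3 - 5·t^2, we substitute t = 5.643442092516816 to get x = -156.242193257953.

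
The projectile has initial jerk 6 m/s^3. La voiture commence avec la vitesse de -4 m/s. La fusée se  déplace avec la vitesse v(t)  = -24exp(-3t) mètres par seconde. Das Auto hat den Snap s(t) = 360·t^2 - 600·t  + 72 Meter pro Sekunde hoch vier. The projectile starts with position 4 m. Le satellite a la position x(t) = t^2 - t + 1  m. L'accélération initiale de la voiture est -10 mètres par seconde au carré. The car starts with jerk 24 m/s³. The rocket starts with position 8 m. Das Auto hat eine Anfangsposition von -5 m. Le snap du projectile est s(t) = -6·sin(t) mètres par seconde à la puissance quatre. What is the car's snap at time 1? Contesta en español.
Tenemos el snap s(t) = 360·t^2 - 600·t + 72. Sustituyendo t = 1: s(1) = -168.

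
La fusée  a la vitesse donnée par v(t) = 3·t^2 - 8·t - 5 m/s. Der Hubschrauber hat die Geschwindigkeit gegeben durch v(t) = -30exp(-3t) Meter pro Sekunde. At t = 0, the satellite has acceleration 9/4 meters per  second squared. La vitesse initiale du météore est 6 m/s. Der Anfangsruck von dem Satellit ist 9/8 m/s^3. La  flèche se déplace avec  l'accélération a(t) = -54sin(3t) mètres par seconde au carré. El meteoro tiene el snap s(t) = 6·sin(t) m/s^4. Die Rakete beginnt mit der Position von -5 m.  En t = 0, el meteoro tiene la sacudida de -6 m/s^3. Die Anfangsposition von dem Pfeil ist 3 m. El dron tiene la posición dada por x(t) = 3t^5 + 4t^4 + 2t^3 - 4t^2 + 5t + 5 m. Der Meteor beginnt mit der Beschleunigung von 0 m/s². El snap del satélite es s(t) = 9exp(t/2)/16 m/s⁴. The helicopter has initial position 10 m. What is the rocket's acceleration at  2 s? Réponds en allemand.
Um dies zu lösen, müssen wir 1 Ableitung unserer Gleichung für die Geschwindigkeit v(t) = 3·t^2 - 8·t - 5 nehmen. Mit d/dt von v(t) finden wir a(t) = 6·t - 8. Mit a(t) = 6·t - 8 und Einsetzen von t = 2, finden wir a = 4.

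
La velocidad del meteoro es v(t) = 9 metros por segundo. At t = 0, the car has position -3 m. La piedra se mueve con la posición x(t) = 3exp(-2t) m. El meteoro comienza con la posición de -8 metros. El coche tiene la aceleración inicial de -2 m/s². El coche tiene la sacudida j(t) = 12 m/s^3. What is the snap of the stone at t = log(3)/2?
To solve this, we need to take 4 derivatives of our position equation x(t) = 3·exp(-2·t). Taking d/dt of x(t), we find v(t) = -6·exp(-2·t). Differentiating velocity, we get acceleration: a(t) = 12·exp(-2·t). The derivative of acceleration gives jerk: j(t) = -24·exp(-2·t). The derivative of jerk gives snap: s(t) = 48·exp(-2·t). Using s(t) = 48·exp(-2·t) and substituting t = log(3)/2, we find s = 16.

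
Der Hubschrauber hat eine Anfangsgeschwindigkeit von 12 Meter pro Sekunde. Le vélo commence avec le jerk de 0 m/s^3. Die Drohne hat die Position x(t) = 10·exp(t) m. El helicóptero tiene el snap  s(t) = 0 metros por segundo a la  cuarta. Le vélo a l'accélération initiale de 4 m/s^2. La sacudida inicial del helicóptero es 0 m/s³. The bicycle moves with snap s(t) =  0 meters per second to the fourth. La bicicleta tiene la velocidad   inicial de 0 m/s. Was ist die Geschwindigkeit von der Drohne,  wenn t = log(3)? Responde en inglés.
To solve this, we need to take 1 derivative of our position equation x(t) = 10·exp(t). Differentiating position, we get velocity: v(t) = 10·exp(t). Using v(t) = 10·exp(t) and substituting t = log(3), we find v = 30.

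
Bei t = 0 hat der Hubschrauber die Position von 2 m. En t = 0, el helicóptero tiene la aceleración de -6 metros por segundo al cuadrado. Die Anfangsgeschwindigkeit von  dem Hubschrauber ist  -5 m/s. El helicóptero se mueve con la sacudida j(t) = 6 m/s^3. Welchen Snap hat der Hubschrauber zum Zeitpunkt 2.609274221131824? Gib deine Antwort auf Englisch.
We must differentiate our jerk equation j(t) = 6 1 time. Taking d/dt of j(t), we find s(t) = 0. Using s(t) = 0 and substituting t = 2.609274221131824, we find s = 0.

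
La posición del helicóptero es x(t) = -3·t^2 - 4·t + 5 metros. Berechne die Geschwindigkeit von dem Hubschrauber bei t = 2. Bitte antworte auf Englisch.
Starting from position x(t) = -3·t^2 - 4·t + 5, we take 1 derivative. Differentiating position, we get velocity: v(t) = -6·t - 4. Using v(t) = -6·t - 4 and substituting t = 2, we find v = -16.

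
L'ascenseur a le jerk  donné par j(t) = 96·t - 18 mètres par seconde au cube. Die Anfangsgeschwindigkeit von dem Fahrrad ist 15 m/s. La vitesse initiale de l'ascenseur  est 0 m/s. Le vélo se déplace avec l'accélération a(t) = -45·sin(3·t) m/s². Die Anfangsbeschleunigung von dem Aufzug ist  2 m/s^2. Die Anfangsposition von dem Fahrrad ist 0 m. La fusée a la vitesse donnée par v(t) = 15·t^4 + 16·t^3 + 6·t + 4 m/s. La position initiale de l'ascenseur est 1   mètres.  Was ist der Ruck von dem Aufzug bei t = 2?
Wir haben den Ruck j(t) = 96·t - 18. Durch Einsetzen von t = 2: j(2) = 174.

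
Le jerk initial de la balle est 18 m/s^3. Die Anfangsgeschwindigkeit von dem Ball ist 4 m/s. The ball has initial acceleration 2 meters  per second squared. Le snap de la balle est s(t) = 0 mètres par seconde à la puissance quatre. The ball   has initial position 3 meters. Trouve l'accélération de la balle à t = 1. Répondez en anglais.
We need to integrate our snap equation s(t) = 0 2 times. Finding the antiderivative of s(t) and using j(0) = 18: j(t) = 18. The integral of jerk, with a(0) = 2, gives acceleration: a(t) = 18·t + 2. Using a(t) = 18·t + 2 and substituting t = 1, we find a = 20.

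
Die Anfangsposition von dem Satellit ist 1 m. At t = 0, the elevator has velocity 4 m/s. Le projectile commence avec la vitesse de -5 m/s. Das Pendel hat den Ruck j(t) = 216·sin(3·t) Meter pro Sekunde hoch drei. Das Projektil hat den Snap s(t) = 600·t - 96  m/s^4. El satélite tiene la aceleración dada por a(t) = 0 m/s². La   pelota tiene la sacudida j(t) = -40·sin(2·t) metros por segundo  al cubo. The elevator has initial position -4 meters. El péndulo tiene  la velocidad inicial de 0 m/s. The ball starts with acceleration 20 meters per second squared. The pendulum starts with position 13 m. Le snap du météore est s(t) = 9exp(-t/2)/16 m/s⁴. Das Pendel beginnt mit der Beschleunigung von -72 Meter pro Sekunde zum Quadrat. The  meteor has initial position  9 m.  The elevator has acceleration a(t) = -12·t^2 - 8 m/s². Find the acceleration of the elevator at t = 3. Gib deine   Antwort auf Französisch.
Nous avons l'accélération a(t) = -12·t^2 - 8. En substituant t = 3: a(3) = -116.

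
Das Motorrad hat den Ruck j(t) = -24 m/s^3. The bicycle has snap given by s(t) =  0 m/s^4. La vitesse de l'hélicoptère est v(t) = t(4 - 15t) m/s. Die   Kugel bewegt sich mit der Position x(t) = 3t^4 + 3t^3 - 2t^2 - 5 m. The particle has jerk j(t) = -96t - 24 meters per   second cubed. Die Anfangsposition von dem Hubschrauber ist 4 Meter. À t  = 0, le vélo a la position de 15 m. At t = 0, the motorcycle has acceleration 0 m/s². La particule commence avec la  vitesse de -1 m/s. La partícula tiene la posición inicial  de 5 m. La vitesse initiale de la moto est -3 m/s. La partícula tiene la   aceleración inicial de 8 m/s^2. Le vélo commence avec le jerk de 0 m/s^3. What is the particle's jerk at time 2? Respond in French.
En utilisant j(t) = -96·t - 24 et en substituant t = 2, nous trouvons j = -216.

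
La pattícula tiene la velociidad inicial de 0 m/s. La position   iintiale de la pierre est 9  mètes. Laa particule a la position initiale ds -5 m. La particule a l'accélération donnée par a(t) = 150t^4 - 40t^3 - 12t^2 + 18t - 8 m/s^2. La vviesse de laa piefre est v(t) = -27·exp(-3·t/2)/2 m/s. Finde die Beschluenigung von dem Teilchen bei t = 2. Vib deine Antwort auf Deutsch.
Mit a(t) = 150·t^4 - 40·t^3 - 12·t^2 + 18·t - 8 und Einsetzen von t = 2, finden wir a = 2060.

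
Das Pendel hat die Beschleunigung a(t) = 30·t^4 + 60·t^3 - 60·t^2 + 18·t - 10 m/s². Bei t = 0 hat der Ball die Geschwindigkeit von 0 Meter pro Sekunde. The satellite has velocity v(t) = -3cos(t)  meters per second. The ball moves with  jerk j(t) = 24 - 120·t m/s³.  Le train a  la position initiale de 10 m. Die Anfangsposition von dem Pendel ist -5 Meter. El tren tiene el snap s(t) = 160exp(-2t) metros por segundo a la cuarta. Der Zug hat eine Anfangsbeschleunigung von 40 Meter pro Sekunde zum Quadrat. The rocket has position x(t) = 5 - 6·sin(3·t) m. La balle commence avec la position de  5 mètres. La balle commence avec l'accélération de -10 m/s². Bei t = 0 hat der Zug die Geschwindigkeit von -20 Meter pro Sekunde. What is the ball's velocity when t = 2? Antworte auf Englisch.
To solve this, we need to take 2 integrals of our jerk equation j(t) = 24 - 120·t. The integral of jerk, with a(0) = -10, gives acceleration: a(t) = -60·t^2 + 24·t - 10. The integral of acceleration, with v(0) = 0, gives velocity: v(t) = 2·t·(-10·t^2 + 6·t - 5). Using v(t) = 2·t·(-10·t^2 + 6·t - 5) and substituting t = 2, we find v = -132.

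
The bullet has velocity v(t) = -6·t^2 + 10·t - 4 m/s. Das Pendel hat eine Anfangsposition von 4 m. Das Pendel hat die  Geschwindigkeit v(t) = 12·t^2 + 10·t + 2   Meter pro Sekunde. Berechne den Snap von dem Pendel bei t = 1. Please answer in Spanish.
Para resolver esto, necesitamos tomar 3 derivadas de nuestra ecuación de la velocidad v(t) = 12·t^2 + 10·t + 2. Tomando d/dt de v(t), encontramos a(t) = 24·t + 10. Tomando d/dt de a(t), encontramos j(t) = 24. Derivando la sacudida, obtenemos el snap: s(t) = 0. Tenemos el snap s(t) = 0. Sustituyendo t = 1: s(1) = 0.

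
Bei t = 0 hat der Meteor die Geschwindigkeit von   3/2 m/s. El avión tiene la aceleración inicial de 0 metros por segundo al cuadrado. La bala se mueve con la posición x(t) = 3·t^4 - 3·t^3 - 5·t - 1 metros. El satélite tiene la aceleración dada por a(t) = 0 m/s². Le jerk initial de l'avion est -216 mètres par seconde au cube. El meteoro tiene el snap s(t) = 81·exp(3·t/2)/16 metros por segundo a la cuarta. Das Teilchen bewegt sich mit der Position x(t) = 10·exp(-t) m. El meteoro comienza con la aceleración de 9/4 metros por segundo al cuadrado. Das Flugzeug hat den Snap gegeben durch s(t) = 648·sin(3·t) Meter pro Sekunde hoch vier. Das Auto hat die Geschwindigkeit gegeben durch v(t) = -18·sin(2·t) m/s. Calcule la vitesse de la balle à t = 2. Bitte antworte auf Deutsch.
Wir müssen unsere Gleichung für die Position x(t) = 3·t^4 - 3·t^3 - 5·t - 1 1-mal ableiten. Die Ableitung von der Position ergibt die Geschwindigkeit: v(t) = 12·t^3 - 9·t^2 - 5. Wir haben die Geschwindigkeit v(t) = 12·t^3 - 9·t^2 - 5. Durch Einsetzen von t = 2: v(2) = 55.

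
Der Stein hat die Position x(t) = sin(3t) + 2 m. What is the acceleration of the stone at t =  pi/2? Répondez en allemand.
Ausgehend von der Position x(t) = sin(3·t) + 2, nehmen wir 2 Ableitungen. Mit d/dt von x(t) finden wir v(t) = 3·cos(3·t). Durch Ableiten von der Geschwindigkeit erhalten wir die Beschleunigung: a(t) = -9·sin(3·t). Mit a(t) = -9·sin(3·t) und Einsetzen von t = pi/2, finden wir a = 9.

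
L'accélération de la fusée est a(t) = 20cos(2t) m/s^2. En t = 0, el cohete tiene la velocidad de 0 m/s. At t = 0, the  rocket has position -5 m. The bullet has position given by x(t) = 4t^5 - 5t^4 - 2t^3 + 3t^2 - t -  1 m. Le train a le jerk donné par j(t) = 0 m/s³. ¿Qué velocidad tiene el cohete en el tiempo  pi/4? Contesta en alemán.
Wir müssen unsere Gleichung für die Beschleunigung a(t) = 20·cos(2·t) 1-mal integrieren. Mit ∫a(t)dt und Anwendung von v(0) = 0, finden wir v(t) = 10·sin(2·t). Wir haben die Geschwindigkeit v(t) = 10·sin(2·t). Durch Einsetzen von t = pi/4: v(pi/4) = 10.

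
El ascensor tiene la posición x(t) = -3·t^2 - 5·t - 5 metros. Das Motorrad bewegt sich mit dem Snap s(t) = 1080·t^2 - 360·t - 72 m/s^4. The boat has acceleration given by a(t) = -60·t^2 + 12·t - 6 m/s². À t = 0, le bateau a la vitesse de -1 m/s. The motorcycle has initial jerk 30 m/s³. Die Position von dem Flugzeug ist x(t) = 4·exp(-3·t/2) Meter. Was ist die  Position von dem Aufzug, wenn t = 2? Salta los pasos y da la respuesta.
x(2) = -27.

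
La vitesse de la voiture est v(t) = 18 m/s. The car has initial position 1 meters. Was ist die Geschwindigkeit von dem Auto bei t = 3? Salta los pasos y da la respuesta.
Die Antwort ist 18.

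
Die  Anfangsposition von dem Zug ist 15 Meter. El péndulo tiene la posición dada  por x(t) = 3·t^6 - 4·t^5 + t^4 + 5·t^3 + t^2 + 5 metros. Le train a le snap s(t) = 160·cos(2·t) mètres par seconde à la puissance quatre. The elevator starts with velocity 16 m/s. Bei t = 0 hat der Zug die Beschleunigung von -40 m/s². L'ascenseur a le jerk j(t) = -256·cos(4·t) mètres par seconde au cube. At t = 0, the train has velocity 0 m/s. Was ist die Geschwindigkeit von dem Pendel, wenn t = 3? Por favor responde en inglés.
We must differentiate our position equation x(t) = 3·t^6 - 4·t^5 + t^4 + 5·t^3 + t^2 + 5 1 time. The derivative of position gives velocity: v(t) = 18·t^5 - 20·t^4 + 4·t^3 + 15·t^2 + 2·t. We have velocity v(t) = 18·t^5 - 20·t^4 + 4·t^3 + 15·t^2 + 2·t. Substituting t = 3: v(3) = 3003.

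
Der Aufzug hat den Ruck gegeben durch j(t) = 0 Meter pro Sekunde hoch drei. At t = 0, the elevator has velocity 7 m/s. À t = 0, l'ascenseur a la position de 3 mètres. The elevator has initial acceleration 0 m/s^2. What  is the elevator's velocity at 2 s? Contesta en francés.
En partant du jerk j(t) = 0, nous prenons 2 intégrales. La primitive du jerk, avec a(0) = 0, donne l'accélération: a(t) = 0. L'intégrale de l'accélération, avec v(0) = 7, donne la vitesse: v(t) = 7. De l'équation de la vitesse v(t) = 7, nous substituons t = 2 pour obtenir v = 7.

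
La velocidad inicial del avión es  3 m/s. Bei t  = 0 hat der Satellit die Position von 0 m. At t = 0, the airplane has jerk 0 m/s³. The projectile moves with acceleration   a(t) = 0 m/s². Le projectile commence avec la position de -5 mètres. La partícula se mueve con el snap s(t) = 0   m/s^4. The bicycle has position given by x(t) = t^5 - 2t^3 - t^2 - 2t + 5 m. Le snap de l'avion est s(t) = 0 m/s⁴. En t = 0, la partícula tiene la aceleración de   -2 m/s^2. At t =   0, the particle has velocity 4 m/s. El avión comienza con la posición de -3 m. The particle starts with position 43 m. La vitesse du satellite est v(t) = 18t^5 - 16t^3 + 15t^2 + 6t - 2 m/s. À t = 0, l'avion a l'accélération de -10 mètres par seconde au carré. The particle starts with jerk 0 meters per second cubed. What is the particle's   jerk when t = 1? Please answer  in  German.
Ausgehend von dem Snap s(t) = 0, nehmen wir 1 Stammfunktion. Mit ∫s(t)dt und Anwendung von j(0) = 0, finden wir j(t) = 0. Aus der Gleichung für den Ruck j(t) = 0, setzen wir t = 1 ein und erhalten j = 0.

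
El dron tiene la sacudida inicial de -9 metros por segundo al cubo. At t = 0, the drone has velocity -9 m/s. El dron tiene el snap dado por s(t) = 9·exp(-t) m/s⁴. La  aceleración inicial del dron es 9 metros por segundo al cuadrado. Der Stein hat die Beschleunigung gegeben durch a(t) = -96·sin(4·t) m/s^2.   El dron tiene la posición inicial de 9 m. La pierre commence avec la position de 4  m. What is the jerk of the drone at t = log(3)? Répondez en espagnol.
Necesitamos integrar nuestra ecuación del snap s(t) = 9·exp(-t) 1 vez. Tomando ∫s(t)dt y aplicando j(0) = -9, encontramos j(t) = -9·exp(-t). Usando j(t) = -9·exp(-t) y sustituyendo t = log(3), encontramos j = -3.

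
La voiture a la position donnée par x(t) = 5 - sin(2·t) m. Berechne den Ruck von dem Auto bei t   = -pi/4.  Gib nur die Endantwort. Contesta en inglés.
j(-pi/4) = 0.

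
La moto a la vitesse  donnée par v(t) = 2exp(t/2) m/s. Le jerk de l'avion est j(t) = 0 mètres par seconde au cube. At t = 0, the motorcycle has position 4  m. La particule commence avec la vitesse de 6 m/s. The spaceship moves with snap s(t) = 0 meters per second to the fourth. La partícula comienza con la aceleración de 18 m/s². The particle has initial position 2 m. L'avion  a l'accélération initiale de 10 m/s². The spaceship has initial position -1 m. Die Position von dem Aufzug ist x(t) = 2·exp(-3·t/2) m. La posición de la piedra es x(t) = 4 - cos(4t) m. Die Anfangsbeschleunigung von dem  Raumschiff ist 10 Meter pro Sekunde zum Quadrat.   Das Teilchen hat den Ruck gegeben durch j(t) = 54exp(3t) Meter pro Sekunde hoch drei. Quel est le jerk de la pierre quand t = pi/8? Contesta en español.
Partiendo de la posición x(t) = 4 - cos(4·t), tomamos 3 derivadas. Derivando la posición, obtenemos la velocidad: v(t) = 4·sin(4·t). La derivada de la velocidad da la aceleración: a(t) = 16·cos(4·t). Tomando d/dt de a(t), encontramos j(t) = -64·sin(4·t). Usando j(t) = -64·sin(4·t) y sustituyendo t = pi/8, encontramos j = -64.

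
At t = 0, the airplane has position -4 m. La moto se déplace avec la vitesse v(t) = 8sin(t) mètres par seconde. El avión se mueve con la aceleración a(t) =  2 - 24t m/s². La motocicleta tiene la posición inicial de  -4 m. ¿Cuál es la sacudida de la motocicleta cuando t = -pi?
Debemos derivar nuestra ecuación de la velocidad v(t) = 8·sin(t) 2 veces. Tomando d/dt de v(t), encontramos a(t) = 8·cos(t). Derivando la aceleración, obtenemos la sacudida: j(t) = -8·sin(t). Usando j(t) = -8·sin(t) y sustituyendo t = -pi, encontramos j = 0.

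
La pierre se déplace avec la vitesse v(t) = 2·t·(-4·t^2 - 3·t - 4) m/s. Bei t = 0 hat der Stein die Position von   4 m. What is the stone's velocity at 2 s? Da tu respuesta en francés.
Nous avons la vitesse v(t) = 2·t·(-4·t^2 - 3·t - 4). En substituant t = 2: v(2) = -104.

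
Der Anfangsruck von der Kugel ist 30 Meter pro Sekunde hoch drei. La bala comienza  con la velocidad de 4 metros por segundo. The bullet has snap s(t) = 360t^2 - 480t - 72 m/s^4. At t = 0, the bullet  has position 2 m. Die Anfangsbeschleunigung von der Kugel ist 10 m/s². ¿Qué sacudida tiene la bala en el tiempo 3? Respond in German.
Um dies zu lösen, müssen wir 1 Integral unserer Gleichung für den Snap s(t) = 360·t^2 - 480·t - 72 finden. Das Integral von dem Snap, mit j(0) = 30, ergibt den Ruck: j(t) = 120·t^3 - 240·t^2 - 72·t + 30. Aus der Gleichung für den Ruck j(t) = 120·t^3 - 240·t^2 - 72·t + 30, setzen wir t = 3 ein und erhalten j = 894.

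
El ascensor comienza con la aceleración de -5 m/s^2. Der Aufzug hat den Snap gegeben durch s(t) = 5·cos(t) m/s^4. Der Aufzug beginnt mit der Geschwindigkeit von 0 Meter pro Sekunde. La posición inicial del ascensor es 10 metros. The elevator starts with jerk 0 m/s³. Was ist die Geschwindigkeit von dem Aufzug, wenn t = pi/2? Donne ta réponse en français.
En partant du snap s(t) = 5·cos(t), nous prenons 3 intégrales. La primitive du snap est le jerk. En utilisant j(0) = 0, nous obtenons j(t) = 5·sin(t). En intégrant le jerk et en utilisant la condition initiale a(0) = -5, nous obtenons a(t) = -5·cos(t). En prenant ∫a(t)dt et en appliquant v(0) = 0, nous trouvons v(t) = -5·sin(t). En utilisant v(t) = -5·sin(t) et en substituant t = pi/2, nous trouvons v = -5.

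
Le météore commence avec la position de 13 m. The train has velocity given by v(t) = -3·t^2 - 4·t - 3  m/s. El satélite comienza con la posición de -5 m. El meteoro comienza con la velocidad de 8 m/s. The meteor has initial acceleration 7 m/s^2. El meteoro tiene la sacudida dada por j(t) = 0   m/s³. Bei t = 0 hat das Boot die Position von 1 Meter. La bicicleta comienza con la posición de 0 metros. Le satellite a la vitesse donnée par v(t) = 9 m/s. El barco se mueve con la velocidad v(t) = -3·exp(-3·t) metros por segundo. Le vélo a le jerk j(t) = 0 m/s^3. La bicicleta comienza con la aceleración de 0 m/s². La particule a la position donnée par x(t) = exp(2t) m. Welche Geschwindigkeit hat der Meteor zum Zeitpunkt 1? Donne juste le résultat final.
Bei t = 1, v = 15.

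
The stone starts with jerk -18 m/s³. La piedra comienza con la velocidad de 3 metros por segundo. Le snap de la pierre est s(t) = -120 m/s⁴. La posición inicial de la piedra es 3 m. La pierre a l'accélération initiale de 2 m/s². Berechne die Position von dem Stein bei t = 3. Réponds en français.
En partant du snap s(t) = -120, nous prenons 4 intégrales. L'intégrale du snap est le jerk. En utilisant j(0) = -18, nous obtenons j(t) = -120·t - 18. En prenant ∫j(t)dt et en appliquant a(0) = 2, nous trouvons a(t) = -60·t^2 - 18·t + 2. La primitive de l'accélération est la vitesse. En utilisant v(0) = 3, nous obtenons v(t) = -20·t^3 - 9·t^2 + 2·t + 3. En prenant ∫v(t)dt et en appliquant x(0) = 3, nous trouvons x(t) = -5·t^4 - 3·t^3 + t^2 + 3·t + 3. Nous avons la position x(t) = -5·t^4 - 3·t^3 + t^2 + 3·t + 3. En substituant t = 3: x(3) = -465.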